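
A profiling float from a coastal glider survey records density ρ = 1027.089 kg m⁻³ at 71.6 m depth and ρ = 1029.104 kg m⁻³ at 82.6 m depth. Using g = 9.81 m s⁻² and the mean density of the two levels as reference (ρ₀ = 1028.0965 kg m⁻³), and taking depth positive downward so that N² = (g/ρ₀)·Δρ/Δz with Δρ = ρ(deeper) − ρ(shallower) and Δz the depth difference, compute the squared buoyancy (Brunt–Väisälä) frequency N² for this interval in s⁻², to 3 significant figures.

Δρ = 1029.104 − 1027.089 = 2.015 kg m⁻³ over Δz = 82.6 − 71.6 = 11 m.
N² = (9.81/1028.0965) × (2.015/11) = 1.7479 × 10⁻³ s⁻² ≈ 1.75 × 10⁻³ s⁻².

1.75 × 10⁻³ s⁻²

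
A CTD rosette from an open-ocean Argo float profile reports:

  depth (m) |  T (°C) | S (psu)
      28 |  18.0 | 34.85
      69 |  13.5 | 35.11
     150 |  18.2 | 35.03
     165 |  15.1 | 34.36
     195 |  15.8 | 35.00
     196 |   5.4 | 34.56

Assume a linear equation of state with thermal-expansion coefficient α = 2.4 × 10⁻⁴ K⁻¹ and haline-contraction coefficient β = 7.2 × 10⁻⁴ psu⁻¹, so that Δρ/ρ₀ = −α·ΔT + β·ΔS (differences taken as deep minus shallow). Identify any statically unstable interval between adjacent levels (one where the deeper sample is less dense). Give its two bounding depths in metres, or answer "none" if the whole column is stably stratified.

69–150 m

Evaluate Δρ/ρ₀ = −αΔT + βΔS across each adjacent pair:
  28–69 m: −αΔT+βΔS = −(2.4 × 10⁻⁴)(-4.5)+(7.2 × 10⁻⁴)(+0.26) = 1.3 × 10⁻³ → stable
  69–150 m: −αΔT+βΔS = −(2.4 × 10⁻⁴)(+4.7)+(7.2 × 10⁻⁴)(-0.08) = -1.2 × 10⁻³ → UNSTABLE
  150–165 m: −αΔT+βΔS = −(2.4 × 10⁻⁴)(-3.1)+(7.2 × 10⁻⁴)(-0.67) = 2.6 × 10⁻⁴ → stable
  165–195 m: −αΔT+βΔS = −(2.4 × 10⁻⁴)(+0.7)+(7.2 × 10⁻⁴)(+0.64) = 2.9 × 10⁻⁴ → stable
  195–196 m: −αΔT+βΔS = −(2.4 × 10⁻⁴)(-10.4)+(7.2 × 10⁻⁴)(-0.44) = 2.2 × 10⁻³ → stable
The 69–150 m interval has Δρ < 0: lighter water underlies denser water.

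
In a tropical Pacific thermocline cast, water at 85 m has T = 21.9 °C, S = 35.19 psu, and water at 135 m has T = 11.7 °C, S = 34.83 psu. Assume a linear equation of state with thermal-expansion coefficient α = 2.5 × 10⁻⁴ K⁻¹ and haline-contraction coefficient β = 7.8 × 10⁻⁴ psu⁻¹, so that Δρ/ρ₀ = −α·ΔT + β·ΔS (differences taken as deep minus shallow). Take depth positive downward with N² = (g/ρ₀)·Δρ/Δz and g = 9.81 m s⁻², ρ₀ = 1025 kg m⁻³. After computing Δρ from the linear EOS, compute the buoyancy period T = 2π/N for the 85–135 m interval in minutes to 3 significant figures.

4.96 min

ΔT = -10.2 K, ΔS = -0.36 psu (deep − shallow).
Δρ/ρ₀ = −αΔT + βΔS = 2.55 × 10⁻³ − 2.808 × 10⁻⁴ = 2.2692 × 10⁻³, so Δρ ≈ 2.326 kg m⁻³.
N² = (g/ρ₀)·Δρ/Δz = g·(Δρ/ρ₀)/Δz = 9.81 × 2.2692 × 10⁻³ / 50 = 4.4522 × 10⁻⁴ s⁻².
N = √(4.4522 × 10⁻⁴) = 0.021100 rad s⁻¹ → T = 2π/N = 297.78 s = 4.9630 min ≈ 4.96 min.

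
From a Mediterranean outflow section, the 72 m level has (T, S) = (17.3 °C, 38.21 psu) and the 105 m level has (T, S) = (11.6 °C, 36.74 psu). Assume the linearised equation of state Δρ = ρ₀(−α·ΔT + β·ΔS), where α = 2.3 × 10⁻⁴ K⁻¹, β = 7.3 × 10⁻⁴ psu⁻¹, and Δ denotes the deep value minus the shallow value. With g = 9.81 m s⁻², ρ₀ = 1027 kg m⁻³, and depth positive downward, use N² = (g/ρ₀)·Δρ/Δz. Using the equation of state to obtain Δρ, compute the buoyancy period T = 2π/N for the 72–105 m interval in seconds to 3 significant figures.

ΔT = -5.7 K, ΔS = -1.47 psu (deep − shallow).
Δρ/ρ₀ = −αΔT + βΔS = 1.311 × 10⁻³ − 1.0731 × 10⁻³ = 2.379 × 10⁻⁴, so Δρ ≈ 0.2443 kg m⁻³.
N² = (g/ρ₀)·Δρ/Δz = g·(Δρ/ρ₀)/Δz = 9.81 × 2.379 × 10⁻⁴ / 33 = 7.0721 × 10⁻⁵ s⁻².
N = √(7.0721 × 10⁻⁵) = 8.4096 × 10⁻³ rad s⁻¹ → T = 2π/N = 747.14 s ≈ 747 s.

747 s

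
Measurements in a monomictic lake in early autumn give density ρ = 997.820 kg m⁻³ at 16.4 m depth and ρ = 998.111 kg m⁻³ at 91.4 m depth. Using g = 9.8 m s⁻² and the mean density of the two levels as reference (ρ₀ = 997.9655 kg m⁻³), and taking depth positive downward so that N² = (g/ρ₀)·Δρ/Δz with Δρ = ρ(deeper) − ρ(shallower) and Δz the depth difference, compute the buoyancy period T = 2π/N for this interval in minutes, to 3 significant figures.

Δρ = 998.111 − 997.820 = 0.291 kg m⁻³ over Δz = 91.4 − 16.4 = 75 m.
N² = (9.8/997.9655) × (0.291/75) = 3.8102 × 10⁻⁵ s⁻².
N = √(3.8102 × 10⁻⁵) = 6.1727 × 10⁻³ rad s⁻¹, so T = 2π/N = 1.0179 × 10³ s = 16.965 min ≈ 17.0 min.

17.0 min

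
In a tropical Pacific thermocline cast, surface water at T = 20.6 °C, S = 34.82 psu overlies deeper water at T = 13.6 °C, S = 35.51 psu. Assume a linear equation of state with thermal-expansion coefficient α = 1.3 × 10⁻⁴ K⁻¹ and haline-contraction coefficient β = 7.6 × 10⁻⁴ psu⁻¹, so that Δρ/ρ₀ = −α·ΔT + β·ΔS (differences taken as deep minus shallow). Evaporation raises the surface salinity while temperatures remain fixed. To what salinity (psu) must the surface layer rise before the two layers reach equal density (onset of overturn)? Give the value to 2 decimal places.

36.71 psu

Neutral buoyancy requires −α(T_deep − T_surf) + β(S_deep − S_surf′) = 0.
S_surf′ = S_deep − (α/β)·ΔT = 35.51 − (1.3 × 10⁻⁴/7.6 × 10⁻⁴)·(-7.0) = 36.7074 psu.
Increase required: 36.7074 − 34.82 = 1.8874 psu.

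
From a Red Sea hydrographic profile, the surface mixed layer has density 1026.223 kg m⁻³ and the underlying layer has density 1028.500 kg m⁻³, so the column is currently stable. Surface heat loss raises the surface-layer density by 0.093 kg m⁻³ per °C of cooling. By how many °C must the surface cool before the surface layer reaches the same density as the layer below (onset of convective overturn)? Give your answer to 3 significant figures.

24.5 °C

Density deficit of the surface layer: 1028.500 − 1026.223 = 2.277 kg m⁻³.
Required change = 2.277 / 0.093 = 24.5 °C.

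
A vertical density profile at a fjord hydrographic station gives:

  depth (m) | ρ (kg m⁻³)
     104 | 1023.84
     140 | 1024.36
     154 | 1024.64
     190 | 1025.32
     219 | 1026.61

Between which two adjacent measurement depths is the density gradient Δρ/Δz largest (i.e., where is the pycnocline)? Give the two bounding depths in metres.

190–219 m

Compute the density gradient over each adjacent pair:
  104–140 m: Δρ/Δz = 0.52/36 = 0.014 kg m⁻⁴
  140–154 m: Δρ/Δz = 0.28/14 = 0.020 kg m⁻⁴
  154–190 m: Δρ/Δz = 0.68/36 = 0.019 kg m⁻⁴
  190–219 m: Δρ/Δz = 1.29/29 = 0.044 kg m⁻⁴
The largest gradient is in the 190–219 m interval — the pycnocline.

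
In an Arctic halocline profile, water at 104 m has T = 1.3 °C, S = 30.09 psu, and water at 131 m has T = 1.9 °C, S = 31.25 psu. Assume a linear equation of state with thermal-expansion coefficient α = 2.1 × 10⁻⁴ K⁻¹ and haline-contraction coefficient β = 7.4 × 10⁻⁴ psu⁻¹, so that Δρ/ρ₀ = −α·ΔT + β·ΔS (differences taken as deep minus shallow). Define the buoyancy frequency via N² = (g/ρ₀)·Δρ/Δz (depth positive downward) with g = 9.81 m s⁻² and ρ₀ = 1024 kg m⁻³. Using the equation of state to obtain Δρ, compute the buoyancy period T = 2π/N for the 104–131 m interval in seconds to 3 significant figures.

ΔT = +0.6 K, ΔS = +1.16 psu (deep − shallow).
Δρ/ρ₀ = −αΔT + βΔS = -1.26 × 10⁻⁴ + 8.584 × 10⁻⁴ = 7.324 × 10⁻⁴, so Δρ ≈ 0.7500 kg m⁻³.
N² = (g/ρ₀)·Δρ/Δz = g·(Δρ/ρ₀)/Δz = 9.81 × 7.324 × 10⁻⁴ / 27 = 2.6611 × 10⁻⁴ s⁻².
N = √(2.6611 × 10⁻⁴) = 0.016313 rad s⁻¹ → T = 2π/N = 385.16 s ≈ 385 s.

385 s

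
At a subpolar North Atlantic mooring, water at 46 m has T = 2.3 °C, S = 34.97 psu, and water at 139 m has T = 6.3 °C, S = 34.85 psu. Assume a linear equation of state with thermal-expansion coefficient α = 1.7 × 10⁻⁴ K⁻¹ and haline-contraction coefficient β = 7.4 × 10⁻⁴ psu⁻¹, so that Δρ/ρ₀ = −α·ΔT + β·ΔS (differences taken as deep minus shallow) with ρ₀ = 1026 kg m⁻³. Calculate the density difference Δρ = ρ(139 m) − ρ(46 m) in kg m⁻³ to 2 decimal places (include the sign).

ΔT = +4.0 K, ΔS = -0.12 psu (deep − shallow).
Δρ/ρ₀ = −(1.7 × 10⁻⁴)(+4.0) + (7.4 × 10⁻⁴)(-0.12) = -7.688 × 10⁻⁴.
Δρ = 1026 × (-7.688 × 10⁻⁴) = -0.79 kg m⁻³.
Negative Δρ: lighter below, statically unstable.

-0.79 kg m⁻³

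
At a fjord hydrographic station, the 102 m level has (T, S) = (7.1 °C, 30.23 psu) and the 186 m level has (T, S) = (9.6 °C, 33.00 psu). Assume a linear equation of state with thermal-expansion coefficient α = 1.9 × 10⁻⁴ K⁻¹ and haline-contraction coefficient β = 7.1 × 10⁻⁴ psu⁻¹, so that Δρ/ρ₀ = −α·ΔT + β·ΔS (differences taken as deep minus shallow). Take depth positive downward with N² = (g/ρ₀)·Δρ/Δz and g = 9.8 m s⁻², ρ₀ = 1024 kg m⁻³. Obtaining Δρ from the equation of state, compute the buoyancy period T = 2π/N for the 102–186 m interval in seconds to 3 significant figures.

476 s

ΔT = +2.5 K, ΔS = +2.77 psu (deep − shallow).
Δρ/ρ₀ = −αΔT + βΔS = -4.75 × 10⁻⁴ + 1.9667 × 10⁻³ = 1.4917 × 10⁻³, so Δρ ≈ 1.528 kg m⁻³.
N² = (g/ρ₀)·Δρ/Δz = g·(Δρ/ρ₀)/Δz = 9.8 × 1.4917 × 10⁻³ / 84 = 1.7403 × 10⁻⁴ s⁻².
N = √(1.7403 × 10⁻⁴) = 0.013192 rad s⁻¹ → T = 2π/N = 476.29 s ≈ 476 s.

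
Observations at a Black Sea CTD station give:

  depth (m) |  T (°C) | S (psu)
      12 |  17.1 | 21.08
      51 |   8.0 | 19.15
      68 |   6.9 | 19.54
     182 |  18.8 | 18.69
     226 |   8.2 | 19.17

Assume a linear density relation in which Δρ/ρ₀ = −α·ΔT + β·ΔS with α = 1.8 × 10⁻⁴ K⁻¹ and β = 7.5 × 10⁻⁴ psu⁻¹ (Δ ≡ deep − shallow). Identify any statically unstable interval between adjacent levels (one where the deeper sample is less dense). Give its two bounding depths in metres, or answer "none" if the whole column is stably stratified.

Evaluate Δρ/ρ₀ = −αΔT + βΔS across each adjacent pair:
  12–51 m: −αΔT+βΔS = −(1.8 × 10⁻⁴)(-9.1)+(7.5 × 10⁻⁴)(-1.93) = 1.9 × 10⁻⁴ → stable
  51–68 m: −αΔT+βΔS = −(1.8 × 10⁻⁴)(-1.1)+(7.5 × 10⁻⁴)(+0.39) = 4.9 × 10⁻⁴ → stable
  68–182 m: −αΔT+βΔS = −(1.8 × 10⁻⁴)(+11.9)+(7.5 × 10⁻⁴)(-0.85) = -2.8 × 10⁻³ → UNSTABLE
  182–226 m: −αΔT+βΔS = −(1.8 × 10⁻⁴)(-10.6)+(7.5 × 10⁻⁴)(+0.48) = 2.3 × 10⁻³ → stable
The 68–182 m interval has Δρ < 0: lighter water underlies denser water.

68–182 m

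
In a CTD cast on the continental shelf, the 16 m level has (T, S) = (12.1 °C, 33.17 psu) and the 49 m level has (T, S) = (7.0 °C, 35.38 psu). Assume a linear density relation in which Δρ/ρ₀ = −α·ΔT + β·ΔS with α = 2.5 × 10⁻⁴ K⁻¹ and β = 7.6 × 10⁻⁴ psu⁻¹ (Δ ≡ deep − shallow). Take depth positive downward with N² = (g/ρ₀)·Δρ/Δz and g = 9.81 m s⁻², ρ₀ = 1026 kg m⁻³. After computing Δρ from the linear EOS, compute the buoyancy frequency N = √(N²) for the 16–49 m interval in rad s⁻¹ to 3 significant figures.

0.0296 rad s⁻¹

ΔT = -5.1 K, ΔS = +2.21 psu (deep − shallow).
Δρ/ρ₀ = −αΔT + βΔS = 1.275 × 10⁻³ + 1.6796 × 10⁻³ = 2.9546 × 10⁻³, so Δρ ≈ 3.031 kg m⁻³.
N² = (g/ρ₀)·Δρ/Δz = g·(Δρ/ρ₀)/Δz = 9.81 × 2.9546 × 10⁻³ / 33 = 8.7832 × 10⁻⁴ s⁻².
N = √(8.7832 × 10⁻⁴) = 0.029636 rad s⁻¹ ≈ 0.0296 rad s⁻¹.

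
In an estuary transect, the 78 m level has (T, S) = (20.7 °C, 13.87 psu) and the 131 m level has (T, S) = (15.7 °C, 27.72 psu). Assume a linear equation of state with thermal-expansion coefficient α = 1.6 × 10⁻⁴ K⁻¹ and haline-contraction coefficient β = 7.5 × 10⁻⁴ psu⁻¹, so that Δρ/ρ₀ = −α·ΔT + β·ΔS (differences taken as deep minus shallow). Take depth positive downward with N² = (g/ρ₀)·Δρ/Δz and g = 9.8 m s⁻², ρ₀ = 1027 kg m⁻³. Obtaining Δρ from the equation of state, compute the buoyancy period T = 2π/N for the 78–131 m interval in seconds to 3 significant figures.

138 s

ΔT = -5.0 K, ΔS = +13.85 psu (deep − shallow).
Δρ/ρ₀ = −αΔT + βΔS = 8.00 × 10⁻⁴ + 0.0103875 = 0.0111875, so Δρ ≈ 11.49 kg m⁻³.
N² = (g/ρ₀)·Δρ/Δz = g·(Δρ/ρ₀)/Δz = 9.8 × 0.0111875 / 53 = 2.0686 × 10⁻³ s⁻².
N = √(2.0686 × 10⁻³) = 0.045482 rad s⁻¹ → T = 2π/N = 138.15 s ≈ 138 s.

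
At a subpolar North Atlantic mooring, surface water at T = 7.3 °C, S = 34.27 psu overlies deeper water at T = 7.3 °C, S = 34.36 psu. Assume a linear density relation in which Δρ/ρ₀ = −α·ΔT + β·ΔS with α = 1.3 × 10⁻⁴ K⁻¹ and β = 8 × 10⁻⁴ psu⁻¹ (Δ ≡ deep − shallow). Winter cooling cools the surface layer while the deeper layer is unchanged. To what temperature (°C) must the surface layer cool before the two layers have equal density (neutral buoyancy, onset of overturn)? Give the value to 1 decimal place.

6.7 °C

Neutral buoyancy requires Δρ = 0, i.e. −α(T_deep − T_surf′) + β(S_deep − S_surf) = 0.
T_surf′ = T_deep − (β/α)·ΔS = 7.3 − (8 × 10⁻⁴/1.3 × 10⁻⁴)·(+0.09) = 6.746 °C.
Cooling required: 7.3 − (6.746) = 0.554 °C.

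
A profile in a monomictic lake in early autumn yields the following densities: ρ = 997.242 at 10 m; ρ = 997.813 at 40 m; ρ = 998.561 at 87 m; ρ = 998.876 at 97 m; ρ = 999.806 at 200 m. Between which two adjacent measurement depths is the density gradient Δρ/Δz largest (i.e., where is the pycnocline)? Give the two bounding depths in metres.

87–97 m

Compute the density gradient over each adjacent pair:
  10–40 m: Δρ/Δz = 0.571/30 = 0.019 kg m⁻⁴
  40–87 m: Δρ/Δz = 0.748/47 = 0.016 kg m⁻⁴
  87–97 m: Δρ/Δz = 0.315/10 = 0.032 kg m⁻⁴
  97–200 m: Δρ/Δz = 0.930/103 = 9.0 × 10⁻³ kg m⁻⁴
The largest gradient is in the 87–97 m interval — the pycnocline.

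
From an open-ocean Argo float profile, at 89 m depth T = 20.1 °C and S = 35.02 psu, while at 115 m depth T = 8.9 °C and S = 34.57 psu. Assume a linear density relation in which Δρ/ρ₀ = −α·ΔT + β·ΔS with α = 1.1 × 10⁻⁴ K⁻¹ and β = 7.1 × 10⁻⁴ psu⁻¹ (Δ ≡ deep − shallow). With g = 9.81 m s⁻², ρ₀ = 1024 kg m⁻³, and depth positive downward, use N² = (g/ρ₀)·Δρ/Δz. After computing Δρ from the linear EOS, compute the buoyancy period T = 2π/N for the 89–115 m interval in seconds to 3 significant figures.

ΔT = -11.2 K, ΔS = -0.45 psu (deep − shallow).
Δρ/ρ₀ = −αΔT + βΔS = 1.232 × 10⁻³ − 3.195 × 10⁻⁴ = 9.125 × 10⁻⁴, so Δρ ≈ 0.9344 kg m⁻³.
N² = (g/ρ₀)·Δρ/Δz = g·(Δρ/ρ₀)/Δz = 9.81 × 9.125 × 10⁻⁴ / 26 = 3.4429 × 10⁻⁴ s⁻².
N = √(3.4429 × 10⁻⁴) = 0.018555 rad s⁻¹ → T = 2π/N = 338.62 s ≈ 339 s.

339 s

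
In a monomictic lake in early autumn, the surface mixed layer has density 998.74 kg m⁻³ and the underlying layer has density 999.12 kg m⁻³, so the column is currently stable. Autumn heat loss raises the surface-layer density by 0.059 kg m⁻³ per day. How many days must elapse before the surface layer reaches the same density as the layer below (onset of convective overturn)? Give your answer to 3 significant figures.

6.44 days

Density deficit of the surface layer: 999.12 − 998.74 = 0.38 kg m⁻³.
Required change = 0.38 / 0.059 = 6.44 days.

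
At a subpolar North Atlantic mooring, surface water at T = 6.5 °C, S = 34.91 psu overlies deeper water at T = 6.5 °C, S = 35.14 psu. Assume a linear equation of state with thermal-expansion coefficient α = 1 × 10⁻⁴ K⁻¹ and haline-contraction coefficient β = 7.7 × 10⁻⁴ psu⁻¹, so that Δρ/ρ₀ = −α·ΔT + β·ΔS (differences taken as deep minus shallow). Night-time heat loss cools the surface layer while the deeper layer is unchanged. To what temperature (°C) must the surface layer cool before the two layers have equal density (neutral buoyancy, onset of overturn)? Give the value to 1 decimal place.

4.7 °C

Neutral buoyancy requires Δρ = 0, i.e. −α(T_deep − T_surf′) + β(S_deep − S_surf) = 0.
T_surf′ = T_deep − (β/α)·ΔS = 6.5 − (7.7 × 10⁻⁴/1 × 10⁻⁴)·(+0.23) = 4.729 °C.
Cooling required: 6.5 − (4.729) = 1.771 °C.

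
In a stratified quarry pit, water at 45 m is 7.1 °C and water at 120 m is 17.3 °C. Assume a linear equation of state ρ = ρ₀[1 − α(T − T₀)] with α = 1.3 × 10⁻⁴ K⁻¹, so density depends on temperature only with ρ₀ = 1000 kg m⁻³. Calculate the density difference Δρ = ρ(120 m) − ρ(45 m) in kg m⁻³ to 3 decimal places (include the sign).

-1.326 kg m⁻³

ΔT = +10.2 K, Δρ/ρ₀ = −αΔT = -1.326 × 10⁻³.
Δρ = 1000 × (-1.326 × 10⁻³) = -1.326 kg m⁻³.
Negative Δρ: lighter below, statically unstable.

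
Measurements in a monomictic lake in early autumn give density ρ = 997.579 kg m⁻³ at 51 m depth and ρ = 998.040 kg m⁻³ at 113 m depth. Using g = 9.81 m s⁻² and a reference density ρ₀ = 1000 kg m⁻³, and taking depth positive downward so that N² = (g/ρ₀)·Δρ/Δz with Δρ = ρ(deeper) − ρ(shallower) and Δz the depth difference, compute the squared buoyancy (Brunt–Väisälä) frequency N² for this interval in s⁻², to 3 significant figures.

Δρ = 998.040 − 997.579 = 0.461 kg m⁻³ over Δz = 113 − 51 = 62 m.
N² = (9.81/1000) × (0.461/62) = 7.2942 × 10⁻⁵ s⁻² ≈ 7.29 × 10⁻⁵ s⁻².

7.29 × 10⁻⁵ s⁻²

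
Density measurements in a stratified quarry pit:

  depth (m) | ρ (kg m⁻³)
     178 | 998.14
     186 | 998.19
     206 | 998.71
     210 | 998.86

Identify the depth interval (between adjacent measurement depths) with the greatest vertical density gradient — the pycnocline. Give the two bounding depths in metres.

Compute the density gradient over each adjacent pair:
  178–186 m: Δρ/Δz = 0.05/8 = 6.3 × 10⁻³ kg m⁻⁴
  186–206 m: Δρ/Δz = 0.52/20 = 0.026 kg m⁻⁴
  206–210 m: Δρ/Δz = 0.15/4 = 0.037 kg m⁻⁴
The largest gradient is in the 206–210 m interval — the pycnocline.

206–210 m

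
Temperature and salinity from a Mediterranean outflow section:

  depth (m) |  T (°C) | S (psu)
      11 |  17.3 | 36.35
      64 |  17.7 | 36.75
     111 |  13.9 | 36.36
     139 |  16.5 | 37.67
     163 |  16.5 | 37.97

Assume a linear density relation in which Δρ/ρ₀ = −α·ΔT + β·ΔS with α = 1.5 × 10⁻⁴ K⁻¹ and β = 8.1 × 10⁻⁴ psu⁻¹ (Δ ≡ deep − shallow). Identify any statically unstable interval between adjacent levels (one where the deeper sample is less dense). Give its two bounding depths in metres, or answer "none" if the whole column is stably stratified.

Evaluate Δρ/ρ₀ = −αΔT + βΔS across each adjacent pair:
  11–64 m: −αΔT+βΔS = −(1.5 × 10⁻⁴)(+0.4)+(8.1 × 10⁻⁴)(+0.40) = 2.6 × 10⁻⁴ → stable
  64–111 m: −αΔT+βΔS = −(1.5 × 10⁻⁴)(-3.8)+(8.1 × 10⁻⁴)(-0.39) = 2.5 × 10⁻⁴ → stable
  111–139 m: −αΔT+βΔS = −(1.5 × 10⁻⁴)(+2.6)+(8.1 × 10⁻⁴)(+1.31) = 6.7 × 10⁻⁴ → stable
  139–163 m: −αΔT+βΔS = −(1.5 × 10⁻⁴)(+0.0)+(8.1 × 10⁻⁴)(+0.30) = 2.4 × 10⁻⁴ → stable
Every interval has Δρ > 0: the column is stably stratified throughout.

none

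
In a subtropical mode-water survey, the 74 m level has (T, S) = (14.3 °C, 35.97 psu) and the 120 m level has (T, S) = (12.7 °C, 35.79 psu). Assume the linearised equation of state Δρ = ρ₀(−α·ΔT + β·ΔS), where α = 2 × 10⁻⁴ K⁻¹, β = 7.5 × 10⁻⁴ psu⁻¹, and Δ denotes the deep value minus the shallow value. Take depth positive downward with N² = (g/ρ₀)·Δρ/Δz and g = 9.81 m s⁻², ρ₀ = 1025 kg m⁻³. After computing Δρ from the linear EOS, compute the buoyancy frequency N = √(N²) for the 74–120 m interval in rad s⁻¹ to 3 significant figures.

6.28 × 10⁻³ rad s⁻¹

ΔT = -1.6 K, ΔS = -0.18 psu (deep − shallow).
Δρ/ρ₀ = −αΔT + βΔS = 3.20 × 10⁻⁴ − 1.35 × 10⁻⁴ = 1.85 × 10⁻⁴, so Δρ ≈ 0.1896 kg m⁻³.
N² = (g/ρ₀)·Δρ/Δz = g·(Δρ/ρ₀)/Δz = 9.81 × 1.85 × 10⁻⁴ / 46 = 3.9453 × 10⁻⁵ s⁻².
N = √(3.9453 × 10⁻⁵) = 6.2812 × 10⁻³ rad s⁻¹ ≈ 6.28 × 10⁻³ rad s⁻¹.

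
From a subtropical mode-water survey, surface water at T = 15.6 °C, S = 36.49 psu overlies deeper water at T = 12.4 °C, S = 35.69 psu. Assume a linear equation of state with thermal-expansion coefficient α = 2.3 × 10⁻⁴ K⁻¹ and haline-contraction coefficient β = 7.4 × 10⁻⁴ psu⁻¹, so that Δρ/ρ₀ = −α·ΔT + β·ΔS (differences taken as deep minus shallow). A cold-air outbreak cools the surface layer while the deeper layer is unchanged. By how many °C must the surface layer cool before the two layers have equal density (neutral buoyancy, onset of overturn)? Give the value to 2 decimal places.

0.63 °C

Neutral buoyancy requires Δρ = 0, i.e. −α(T_deep − T_surf′) + β(S_deep − S_surf) = 0.
T_surf′ = T_deep − (β/α)·ΔS = 12.4 − (7.4 × 10⁻⁴/2.3 × 10⁻⁴)·(-0.80) = 14.9739 °C.
Cooling required: 15.6 − (14.9739) = 0.6261 °C.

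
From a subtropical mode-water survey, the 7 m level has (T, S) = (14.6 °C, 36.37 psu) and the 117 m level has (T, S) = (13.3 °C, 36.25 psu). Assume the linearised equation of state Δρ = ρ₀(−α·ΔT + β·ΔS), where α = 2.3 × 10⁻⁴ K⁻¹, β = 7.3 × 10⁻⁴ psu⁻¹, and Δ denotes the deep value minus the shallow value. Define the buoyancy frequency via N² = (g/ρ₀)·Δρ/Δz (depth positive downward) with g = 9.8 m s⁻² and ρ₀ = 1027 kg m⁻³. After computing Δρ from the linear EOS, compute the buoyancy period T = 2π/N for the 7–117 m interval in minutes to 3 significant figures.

ΔT = -1.3 K, ΔS = -0.12 psu (deep − shallow).
Δρ/ρ₀ = −αΔT + βΔS = 2.99 × 10⁻⁴ − 8.76 × 10⁻⁵ = 2.114 × 10⁻⁴, so Δρ ≈ 0.2171 kg m⁻³.
N² = (g/ρ₀)·Δρ/Δz = g·(Δρ/ρ₀)/Δz = 9.8 × 2.114 × 10⁻⁴ / 110 = 1.8834 × 10⁻⁵ s⁻².
N = √(1.8834 × 10⁻⁵) = 4.3398 × 10⁻³ rad s⁻¹ → T = 2π/N = 1.4478 × 10³ s = 24.130 min ≈ 24.1 min.

24.1 min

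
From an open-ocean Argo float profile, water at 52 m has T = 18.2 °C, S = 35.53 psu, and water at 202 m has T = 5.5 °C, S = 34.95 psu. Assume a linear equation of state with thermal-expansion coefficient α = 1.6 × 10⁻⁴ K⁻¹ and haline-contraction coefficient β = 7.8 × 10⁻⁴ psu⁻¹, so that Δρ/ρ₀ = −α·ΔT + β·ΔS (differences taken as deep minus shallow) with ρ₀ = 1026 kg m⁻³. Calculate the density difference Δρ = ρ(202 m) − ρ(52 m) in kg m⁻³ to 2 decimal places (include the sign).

ΔT = -12.7 K, ΔS = -0.58 psu (deep − shallow).
Δρ/ρ₀ = −(1.6 × 10⁻⁴)(-12.7) + (7.8 × 10⁻⁴)(-0.58) = 1.5796 × 10⁻³.
Δρ = 1026 × (1.5796 × 10⁻³) = +1.62 kg m⁻³.
Positive Δρ: denser below, stable.

+1.62 kg m⁻³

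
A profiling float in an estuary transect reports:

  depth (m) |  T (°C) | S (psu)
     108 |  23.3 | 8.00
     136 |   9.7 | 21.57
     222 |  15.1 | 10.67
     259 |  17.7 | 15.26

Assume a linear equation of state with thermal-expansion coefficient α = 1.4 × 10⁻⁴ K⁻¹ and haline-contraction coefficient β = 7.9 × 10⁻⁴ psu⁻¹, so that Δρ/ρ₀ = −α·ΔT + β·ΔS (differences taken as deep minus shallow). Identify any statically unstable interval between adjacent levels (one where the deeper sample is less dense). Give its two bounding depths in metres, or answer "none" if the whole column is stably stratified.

136–222 m

Evaluate Δρ/ρ₀ = −αΔT + βΔS across each adjacent pair:
  108–136 m: −αΔT+βΔS = −(1.4 × 10⁻⁴)(-13.6)+(7.9 × 10⁻⁴)(+13.57) = 0.013 → stable
  136–222 m: −αΔT+βΔS = −(1.4 × 10⁻⁴)(+5.4)+(7.9 × 10⁻⁴)(-10.90) = -9.4 × 10⁻³ → UNSTABLE
  222–259 m: −αΔT+βΔS = −(1.4 × 10⁻⁴)(+2.6)+(7.9 × 10⁻⁴)(+4.59) = 3.3 × 10⁻³ → stable
The 136–222 m interval has Δρ < 0: lighter water underlies denser water.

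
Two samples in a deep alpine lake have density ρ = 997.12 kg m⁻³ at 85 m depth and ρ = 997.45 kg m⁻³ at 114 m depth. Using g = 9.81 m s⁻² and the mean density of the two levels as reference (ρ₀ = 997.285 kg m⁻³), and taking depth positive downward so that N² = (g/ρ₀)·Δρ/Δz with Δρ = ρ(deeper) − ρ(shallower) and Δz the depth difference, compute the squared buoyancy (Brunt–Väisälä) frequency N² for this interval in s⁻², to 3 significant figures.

1.12 × 10⁻⁴ s⁻²

Δρ = 997.45 − 997.12 = 0.33 kg m⁻³ over Δz = 114 − 85 = 29 m.
N² = (9.81/997.285) × (0.33/29) = 1.1193 × 10⁻⁴ s⁻² ≈ 1.12 × 10⁻⁴ s⁻².
N² > 0, so the interval is statically stable.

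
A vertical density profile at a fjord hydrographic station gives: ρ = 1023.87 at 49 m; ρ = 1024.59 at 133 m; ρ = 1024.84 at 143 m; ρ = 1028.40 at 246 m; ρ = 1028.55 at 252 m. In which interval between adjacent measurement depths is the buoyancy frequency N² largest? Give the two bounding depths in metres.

143–246 m

Compute the density gradient over each adjacent pair:
  49–133 m: Δρ/Δz = 0.72/84 = 8.6 × 10⁻³ kg m⁻⁴
  133–143 m: Δρ/Δz = 0.25/10 = 0.025 kg m⁻⁴
  143–246 m: Δρ/Δz = 3.56/103 = 0.035 kg m⁻⁴
  246–252 m: Δρ/Δz = 0.15/6 = 0.025 kg m⁻⁴
The largest gradient is in the 143–246 m interval — the pycnocline.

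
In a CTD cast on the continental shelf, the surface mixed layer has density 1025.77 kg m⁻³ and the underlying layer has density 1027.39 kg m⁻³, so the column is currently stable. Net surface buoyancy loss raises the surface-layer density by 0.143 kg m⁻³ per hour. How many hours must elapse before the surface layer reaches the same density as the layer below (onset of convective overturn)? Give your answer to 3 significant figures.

11.3 hours

Density deficit of the surface layer: 1027.39 − 1025.77 = 1.62 kg m⁻³.
Required change = 1.62 / 0.143 = 11.3 hours.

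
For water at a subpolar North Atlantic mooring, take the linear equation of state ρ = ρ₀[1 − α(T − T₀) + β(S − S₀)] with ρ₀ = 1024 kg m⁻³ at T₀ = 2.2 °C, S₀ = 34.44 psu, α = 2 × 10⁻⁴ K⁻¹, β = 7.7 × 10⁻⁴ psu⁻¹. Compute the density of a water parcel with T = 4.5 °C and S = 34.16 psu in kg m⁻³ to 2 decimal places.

T − T₀ = +2.3 K, S − S₀ = -0.28 psu.
Bracket = 1 − α·(+2.3) + β·(-0.28) = 1 + (-6.756 × 10⁻⁴) = 0.9993244.
ρ = 1024 × 0.9993244 = 1023.31 kg m⁻³.

1023.31 kg m⁻³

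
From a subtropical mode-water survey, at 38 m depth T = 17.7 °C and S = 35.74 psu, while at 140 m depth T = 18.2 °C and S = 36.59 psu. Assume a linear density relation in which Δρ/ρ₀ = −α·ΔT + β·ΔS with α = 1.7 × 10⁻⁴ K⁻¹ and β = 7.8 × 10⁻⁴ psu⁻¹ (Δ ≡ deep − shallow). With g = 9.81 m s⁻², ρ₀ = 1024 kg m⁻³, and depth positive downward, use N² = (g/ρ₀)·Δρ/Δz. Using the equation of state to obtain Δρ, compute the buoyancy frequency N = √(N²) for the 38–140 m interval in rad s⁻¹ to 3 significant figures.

7.46 × 10⁻³ rad s⁻¹

ΔT = +0.5 K, ΔS = +0.85 psu (deep − shallow).
Δρ/ρ₀ = −αΔT + βΔS = -8.50 × 10⁻⁵ + 6.63 × 10⁻⁴ = 5.78 × 10⁻⁴, so Δρ ≈ 0.5919 kg m⁻³.
N² = (g/ρ₀)·Δρ/Δz = g·(Δρ/ρ₀)/Δz = 9.81 × 5.78 × 10⁻⁴ / 102 = 5.5590 × 10⁻⁵ s⁻².
N = √(5.5590 × 10⁻⁵) = 7.4559 × 10⁻³ rad s⁻¹ ≈ 7.46 × 10⁻³ rad s⁻¹.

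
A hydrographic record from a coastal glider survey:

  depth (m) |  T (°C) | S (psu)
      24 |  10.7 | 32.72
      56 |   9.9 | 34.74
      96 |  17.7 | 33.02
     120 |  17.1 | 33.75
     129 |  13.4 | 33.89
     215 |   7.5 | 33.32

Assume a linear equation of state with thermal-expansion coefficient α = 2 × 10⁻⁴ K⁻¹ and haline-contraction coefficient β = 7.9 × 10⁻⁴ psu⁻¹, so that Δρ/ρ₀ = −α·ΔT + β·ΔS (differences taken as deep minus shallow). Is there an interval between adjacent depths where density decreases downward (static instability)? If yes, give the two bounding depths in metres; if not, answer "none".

56–96 m

Evaluate Δρ/ρ₀ = −αΔT + βΔS across each adjacent pair:
  24–56 m: −αΔT+βΔS = −(2 × 10⁻⁴)(-0.8)+(7.9 × 10⁻⁴)(+2.02) = 1.8 × 10⁻³ → stable
  56–96 m: −αΔT+βΔS = −(2 × 10⁻⁴)(+7.8)+(7.9 × 10⁻⁴)(-1.72) = -2.9 × 10⁻³ → UNSTABLE
  96–120 m: −αΔT+βΔS = −(2 × 10⁻⁴)(-0.6)+(7.9 × 10⁻⁴)(+0.73) = 7.0 × 10⁻⁴ → stable
  120–129 m: −αΔT+βΔS = −(2 × 10⁻⁴)(-3.7)+(7.9 × 10⁻⁴)(+0.14) = 8.5 × 10⁻⁴ → stable
  129–215 m: −αΔT+βΔS = −(2 × 10⁻⁴)(-5.9)+(7.9 × 10⁻⁴)(-0.57) = 7.3 × 10⁻⁴ → stable
The 56–96 m interval has Δρ < 0: lighter water underlies denser water.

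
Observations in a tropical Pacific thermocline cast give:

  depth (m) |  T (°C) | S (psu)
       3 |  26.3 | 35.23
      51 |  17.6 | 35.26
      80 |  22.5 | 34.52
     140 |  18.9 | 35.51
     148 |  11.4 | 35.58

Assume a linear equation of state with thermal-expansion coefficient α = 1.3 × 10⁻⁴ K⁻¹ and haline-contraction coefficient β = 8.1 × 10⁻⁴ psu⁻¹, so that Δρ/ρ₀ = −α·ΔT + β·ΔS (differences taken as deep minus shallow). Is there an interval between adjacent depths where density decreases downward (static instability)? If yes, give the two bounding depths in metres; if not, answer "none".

51–80 m

Evaluate Δρ/ρ₀ = −αΔT + βΔS across each adjacent pair:
  3–51 m: −αΔT+βΔS = −(1.3 × 10⁻⁴)(-8.7)+(8.1 × 10⁻⁴)(+0.03) = 1.2 × 10⁻³ → stable
  51–80 m: −αΔT+βΔS = −(1.3 × 10⁻⁴)(+4.9)+(8.1 × 10⁻⁴)(-0.74) = -1.2 × 10⁻³ → UNSTABLE
  80–140 m: −αΔT+βΔS = −(1.3 × 10⁻⁴)(-3.6)+(8.1 × 10⁻⁴)(+0.99) = 1.3 × 10⁻³ → stable
  140–148 m: −αΔT+βΔS = −(1.3 × 10⁻⁴)(-7.5)+(8.1 × 10⁻⁴)(+0.07) = 1.0 × 10⁻³ → stable
The 51–80 m interval has Δρ < 0: lighter water underlies denser water.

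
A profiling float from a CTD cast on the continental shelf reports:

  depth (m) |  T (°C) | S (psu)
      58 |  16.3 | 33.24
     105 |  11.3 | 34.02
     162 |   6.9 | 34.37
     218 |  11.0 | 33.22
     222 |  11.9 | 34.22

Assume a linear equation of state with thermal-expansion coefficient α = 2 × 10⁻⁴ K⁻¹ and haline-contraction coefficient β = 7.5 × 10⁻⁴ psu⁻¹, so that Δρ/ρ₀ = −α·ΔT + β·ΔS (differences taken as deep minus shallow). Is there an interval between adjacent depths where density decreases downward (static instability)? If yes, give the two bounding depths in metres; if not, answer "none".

Evaluate Δρ/ρ₀ = −αΔT + βΔS across each adjacent pair:
  58–105 m: −αΔT+βΔS = −(2 × 10⁻⁴)(-5.0)+(7.5 × 10⁻⁴)(+0.78) = 1.6 × 10⁻³ → stable
  105–162 m: −αΔT+βΔS = −(2 × 10⁻⁴)(-4.4)+(7.5 × 10⁻⁴)(+0.35) = 1.1 × 10⁻³ → stable
  162–218 m: −αΔT+βΔS = −(2 × 10⁻⁴)(+4.1)+(7.5 × 10⁻⁴)(-1.15) = -1.7 × 10⁻³ → UNSTABLE
  218–222 m: −αΔT+βΔS = −(2 × 10⁻⁴)(+0.9)+(7.5 × 10⁻⁴)(+1.00) = 5.7 × 10⁻⁴ → stable
The 162–218 m interval has Δρ < 0: lighter water underlies denser water.

162–218 m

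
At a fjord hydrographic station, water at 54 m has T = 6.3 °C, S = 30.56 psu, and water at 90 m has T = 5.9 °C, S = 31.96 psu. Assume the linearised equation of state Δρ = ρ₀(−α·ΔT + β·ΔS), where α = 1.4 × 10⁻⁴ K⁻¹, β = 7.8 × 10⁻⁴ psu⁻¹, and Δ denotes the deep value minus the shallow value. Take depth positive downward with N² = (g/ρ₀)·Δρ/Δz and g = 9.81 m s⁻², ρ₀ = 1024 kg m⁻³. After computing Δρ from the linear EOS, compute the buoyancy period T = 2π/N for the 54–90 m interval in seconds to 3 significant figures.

355 s

ΔT = -0.4 K, ΔS = +1.40 psu (deep − shallow).
Δρ/ρ₀ = −αΔT + βΔS = 5.60 × 10⁻⁵ + 1.092 × 10⁻³ = 1.148 × 10⁻³, so Δρ ≈ 1.176 kg m⁻³.
N² = (g/ρ₀)·Δρ/Δz = g·(Δρ/ρ₀)/Δz = 9.81 × 1.148 × 10⁻³ / 36 = 3.1283 × 10⁻⁴ s⁻².
N = √(3.1283 × 10⁻⁴) = 0.017687 rad s⁻¹ → T = 2π/N = 355.24 s ≈ 355 s.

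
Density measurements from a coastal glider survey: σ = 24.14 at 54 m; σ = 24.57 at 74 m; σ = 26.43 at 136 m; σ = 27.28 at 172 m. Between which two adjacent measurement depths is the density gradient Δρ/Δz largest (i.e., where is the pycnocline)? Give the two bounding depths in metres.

74–136 m

Compute the density gradient over each adjacent pair:
  54–74 m: Δρ/Δz = 0.43/20 = 0.021 kg m⁻⁴
  74–136 m: Δρ/Δz = 1.86/62 = 0.030 kg m⁻⁴
  136–172 m: Δρ/Δz = 0.85/36 = 0.024 kg m⁻⁴
The largest gradient is in the 74–136 m interval — the pycnocline.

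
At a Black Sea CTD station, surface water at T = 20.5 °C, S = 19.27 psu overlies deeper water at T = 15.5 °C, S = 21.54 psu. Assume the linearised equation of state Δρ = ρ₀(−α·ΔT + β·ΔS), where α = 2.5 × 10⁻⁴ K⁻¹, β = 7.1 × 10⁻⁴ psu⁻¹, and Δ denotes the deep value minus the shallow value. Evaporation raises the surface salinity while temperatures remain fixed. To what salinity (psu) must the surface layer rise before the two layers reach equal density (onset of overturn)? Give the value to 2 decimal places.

23.30 psu

Neutral buoyancy requires −α(T_deep − T_surf) + β(S_deep − S_surf′) = 0.
S_surf′ = S_deep − (α/β)·ΔT = 21.54 − (2.5 × 10⁻⁴/7.1 × 10⁻⁴)·(-5.0) = 23.3006 psu.
Increase required: 23.3006 − 19.27 = 4.0306 psu.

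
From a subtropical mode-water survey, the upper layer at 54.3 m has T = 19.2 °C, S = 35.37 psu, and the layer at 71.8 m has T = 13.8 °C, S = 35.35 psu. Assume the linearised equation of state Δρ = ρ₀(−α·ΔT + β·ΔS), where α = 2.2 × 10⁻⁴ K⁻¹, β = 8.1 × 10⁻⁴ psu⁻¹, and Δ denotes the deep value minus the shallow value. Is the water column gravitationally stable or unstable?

ΔT = 13.8 − 19.2 = -5.4 K and ΔS = 35.35 − 35.37 = -0.02 psu (deep − shallow).
−αΔT = 1.188 × 10⁻³; βΔS = -1.62 × 10⁻⁵; sum Δρ/ρ₀ = 1.1718 × 10⁻³.
Δρ/ρ₀ > 0, so Δρ > 0: deeper water is denser → statically stable.

stable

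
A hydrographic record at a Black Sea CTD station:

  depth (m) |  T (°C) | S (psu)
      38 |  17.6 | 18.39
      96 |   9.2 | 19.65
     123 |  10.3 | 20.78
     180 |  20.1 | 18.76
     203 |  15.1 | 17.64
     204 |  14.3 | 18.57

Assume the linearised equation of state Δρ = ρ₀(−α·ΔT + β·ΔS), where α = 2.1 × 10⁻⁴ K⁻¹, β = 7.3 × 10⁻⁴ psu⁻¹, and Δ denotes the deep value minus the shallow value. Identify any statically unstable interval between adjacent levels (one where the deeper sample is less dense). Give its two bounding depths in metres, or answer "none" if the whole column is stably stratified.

123–180 m

Evaluate Δρ/ρ₀ = −αΔT + βΔS across each adjacent pair:
  38–96 m: −αΔT+βΔS = −(2.1 × 10⁻⁴)(-8.4)+(7.3 × 10⁻⁴)(+1.26) = 2.7 × 10⁻³ → stable
  96–123 m: −αΔT+βΔS = −(2.1 × 10⁻⁴)(+1.1)+(7.3 × 10⁻⁴)(+1.13) = 5.9 × 10⁻⁴ → stable
  123–180 m: −αΔT+βΔS = −(2.1 × 10⁻⁴)(+9.8)+(7.3 × 10⁻⁴)(-2.02) = -3.5 × 10⁻³ → UNSTABLE
  180–203 m: −αΔT+βΔS = −(2.1 × 10⁻⁴)(-5.0)+(7.3 × 10⁻⁴)(-1.12) = 2.3 × 10⁻⁴ → stable
  203–204 m: −αΔT+βΔS = −(2.1 × 10⁻⁴)(-0.8)+(7.3 × 10⁻⁴)(+0.93) = 8.5 × 10⁻⁴ → stable
The 123–180 m interval has Δρ < 0: lighter water underlies denser water.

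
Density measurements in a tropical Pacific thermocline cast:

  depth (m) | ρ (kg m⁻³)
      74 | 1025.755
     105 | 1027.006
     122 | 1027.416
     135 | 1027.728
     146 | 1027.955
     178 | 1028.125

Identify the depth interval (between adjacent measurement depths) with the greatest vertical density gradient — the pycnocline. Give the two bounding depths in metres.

74–105 m

Compute the density gradient over each adjacent pair:
  74–105 m: Δρ/Δz = 1.251/31 = 0.040 kg m⁻⁴
  105–122 m: Δρ/Δz = 0.410/17 = 0.024 kg m⁻⁴
  122–135 m: Δρ/Δz = 0.312/13 = 0.024 kg m⁻⁴
  135–146 m: Δρ/Δz = 0.227/11 = 0.021 kg m⁻⁴
  146–178 m: Δρ/Δz = 0.170/32 = 5.3 × 10⁻³ kg m⁻⁴
The largest gradient is in the 74–105 m interval — the pycnocline.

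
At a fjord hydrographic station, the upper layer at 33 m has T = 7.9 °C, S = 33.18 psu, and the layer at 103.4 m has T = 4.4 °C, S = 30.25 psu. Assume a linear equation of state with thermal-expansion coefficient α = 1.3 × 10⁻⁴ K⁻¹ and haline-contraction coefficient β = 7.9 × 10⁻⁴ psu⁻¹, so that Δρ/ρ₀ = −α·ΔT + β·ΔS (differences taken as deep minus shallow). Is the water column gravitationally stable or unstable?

ΔT = 4.4 − 7.9 = -3.5 K and ΔS = 30.25 − 33.18 = -2.93 psu (deep − shallow).
−αΔT = 4.55 × 10⁻⁴; βΔS = -2.3147 × 10⁻³; sum Δρ/ρ₀ = -1.8597 × 10⁻³.
Δρ/ρ₀ < 0, so Δρ < 0: deeper water is lighter → statically unstable; the column would overturn.

unstable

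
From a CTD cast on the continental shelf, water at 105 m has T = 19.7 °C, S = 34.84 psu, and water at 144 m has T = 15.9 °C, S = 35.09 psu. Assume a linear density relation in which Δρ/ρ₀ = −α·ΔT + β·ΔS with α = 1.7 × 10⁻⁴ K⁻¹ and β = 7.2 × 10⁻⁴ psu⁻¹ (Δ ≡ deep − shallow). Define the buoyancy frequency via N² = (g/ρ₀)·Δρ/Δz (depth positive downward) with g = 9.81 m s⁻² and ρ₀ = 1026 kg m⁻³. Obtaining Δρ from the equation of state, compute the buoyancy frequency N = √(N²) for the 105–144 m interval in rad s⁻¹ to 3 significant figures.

ΔT = -3.8 K, ΔS = +0.25 psu (deep − shallow).
Δρ/ρ₀ = −αΔT + βΔS = 6.46 × 10⁻⁴ + 1.80 × 10⁻⁴ = 8.26 × 10⁻⁴, so Δρ ≈ 0.8475 kg m⁻³.
N² = (g/ρ₀)·Δρ/Δz = g·(Δρ/ρ₀)/Δz = 9.81 × 8.26 × 10⁻⁴ / 39 = 2.0777 × 10⁻⁴ s⁻².
N = √(2.0777 × 10⁻⁴) = 0.014414 rad s⁻¹ ≈ 0.0144 rad s⁻¹.

0.0144 rad s⁻¹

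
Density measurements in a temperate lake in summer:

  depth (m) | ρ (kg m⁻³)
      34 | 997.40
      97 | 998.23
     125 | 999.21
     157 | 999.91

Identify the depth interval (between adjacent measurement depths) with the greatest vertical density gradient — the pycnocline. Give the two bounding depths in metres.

Compute the density gradient over each adjacent pair:
  34–97 m: Δρ/Δz = 0.83/63 = 0.013 kg m⁻⁴
  97–125 m: Δρ/Δz = 0.98/28 = 0.035 kg m⁻⁴
  125–157 m: Δρ/Δz = 0.70/32 = 0.022 kg m⁻⁴
The largest gradient is in the 97–125 m interval — the pycnocline.

97–125 m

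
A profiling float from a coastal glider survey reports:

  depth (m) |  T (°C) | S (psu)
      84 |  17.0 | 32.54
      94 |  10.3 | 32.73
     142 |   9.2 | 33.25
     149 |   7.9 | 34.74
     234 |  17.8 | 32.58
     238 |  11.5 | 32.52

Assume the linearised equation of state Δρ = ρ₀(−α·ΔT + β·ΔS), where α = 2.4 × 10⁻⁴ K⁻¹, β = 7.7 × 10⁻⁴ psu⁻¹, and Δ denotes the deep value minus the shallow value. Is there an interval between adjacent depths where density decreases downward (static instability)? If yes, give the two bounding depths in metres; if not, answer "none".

149–234 m

Evaluate Δρ/ρ₀ = −αΔT + βΔS across each adjacent pair:
  84–94 m: −αΔT+βΔS = −(2.4 × 10⁻⁴)(-6.7)+(7.7 × 10⁻⁴)(+0.19) = 1.8 × 10⁻³ → stable
  94–142 m: −αΔT+βΔS = −(2.4 × 10⁻⁴)(-1.1)+(7.7 × 10⁻⁴)(+0.52) = 6.6 × 10⁻⁴ → stable
  142–149 m: −αΔT+βΔS = −(2.4 × 10⁻⁴)(-1.3)+(7.7 × 10⁻⁴)(+1.49) = 1.5 × 10⁻³ → stable
  149–234 m: −αΔT+βΔS = −(2.4 × 10⁻⁴)(+9.9)+(7.7 × 10⁻⁴)(-2.16) = -4.0 × 10⁻³ → UNSTABLE
  234–238 m: −αΔT+βΔS = −(2.4 × 10⁻⁴)(-6.3)+(7.7 × 10⁻⁴)(-0.06) = 1.5 × 10⁻³ → stable
The 149–234 m interval has Δρ < 0: lighter water underlies denser water.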